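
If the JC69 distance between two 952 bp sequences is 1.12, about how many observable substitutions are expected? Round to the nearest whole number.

554

Invert JC69: p = (3/4)(1 − e^(−4d/3)) = 0.75 × (1 − e^(-1.493333)) = 0.75 × (1 − 0.224623) = 0.581533.
Expected differing sites = pL ≈ 0.581533 × 952 = 553.619416 ≈ 554.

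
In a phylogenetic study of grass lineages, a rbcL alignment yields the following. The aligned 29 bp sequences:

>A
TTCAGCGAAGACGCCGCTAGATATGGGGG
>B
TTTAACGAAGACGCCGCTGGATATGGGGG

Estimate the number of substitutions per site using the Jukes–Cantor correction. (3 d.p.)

0.111

The sequences differ at 3 of 29 sites (3, 5, 19), so p = 3/29 ≈ 0.103448.
d = −(3/4) ln(1 − 4p/3) = −0.75 ln(1 − 0.137931) = −0.75 ln(0.862069)
  = −0.75 × (-0.148420) = 0.111315 substitutions/site.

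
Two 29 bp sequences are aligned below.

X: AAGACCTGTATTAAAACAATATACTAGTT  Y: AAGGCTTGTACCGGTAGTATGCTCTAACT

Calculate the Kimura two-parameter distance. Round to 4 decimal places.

Of 29 sites, 10 differences are transitions and 4 are transversions, so P = 10/29 ≈ 0.344828 and Q = 4/29 ≈ 0.137931.
Under the Kimura two-parameter model, d = −½ ln(1 − 2P − Q) − ¼ ln(1 − 2Q).
1 − 2P − Q = 0.172413, giving −½ ln(0.172413) = 0.878931.
1 − 2Q = 0.724138, giving −¼ ln(0.724138) = 0.080693.
d = 0.878931 + 0.080693 = 0.959624.

0.9596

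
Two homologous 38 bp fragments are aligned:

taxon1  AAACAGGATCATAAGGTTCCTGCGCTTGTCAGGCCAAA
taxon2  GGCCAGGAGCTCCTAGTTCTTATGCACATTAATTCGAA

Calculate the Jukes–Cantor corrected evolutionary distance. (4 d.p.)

The sequences differ at 20 of 38 sites, so p = 20/38 ≈ 0.526316.
d = −(3/4) ln(1 − 4p/3) = −0.75 ln(1 − 0.701755) = −0.75 ln(0.298245)
  = −0.75 × (-1.209840) = 0.907380 substitutions/site.

0.9074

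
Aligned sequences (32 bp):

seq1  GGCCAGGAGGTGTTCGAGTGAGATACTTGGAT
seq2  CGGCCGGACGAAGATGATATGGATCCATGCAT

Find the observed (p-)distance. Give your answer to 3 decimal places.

0.500

The sequences differ at 16 of 32 positions.
p = 16/32 = 0.500.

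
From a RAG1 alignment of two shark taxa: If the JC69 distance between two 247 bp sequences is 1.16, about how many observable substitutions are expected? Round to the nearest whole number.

146

Invert JC69: p = (3/4)(1 − e^(−4d/3)) = 0.75 × (1 − e^(-1.546667)) = 0.75 × (1 − 0.212957) = 0.590282.
Expected differing sites = pL ≈ 0.590282 × 247 = 145.799654 ≈ 146.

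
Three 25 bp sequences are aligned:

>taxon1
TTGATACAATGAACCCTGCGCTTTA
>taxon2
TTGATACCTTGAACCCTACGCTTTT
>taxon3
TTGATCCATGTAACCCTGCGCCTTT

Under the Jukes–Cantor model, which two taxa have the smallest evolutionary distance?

taxon1–taxon2: 4/25 differ, p = 0.160, d = 0.180.
taxon1–taxon3: 6/25 differ, p = 0.240, d = 0.289.
taxon2–taxon3: 6/25 differ, p = 0.240, d = 0.289.
The smallest distance is between taxon1 and taxon2.

taxon1 and taxon2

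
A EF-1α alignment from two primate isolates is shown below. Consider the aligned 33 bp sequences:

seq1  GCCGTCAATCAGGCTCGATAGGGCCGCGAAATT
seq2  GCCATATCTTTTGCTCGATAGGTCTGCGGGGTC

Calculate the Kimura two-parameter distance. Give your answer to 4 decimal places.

Of 33 sites, 7 differences are transitions and 6 are transversions, so P = 7/33 ≈ 0.212121 and Q = 6/33 ≈ 0.181818.
Under the Kimura two-parameter model, d = −½ ln(1 − 2P − Q) − ¼ ln(1 − 2Q).
1 − 2P − Q = 0.39394, giving −½ ln(0.39394) = 0.465778.
1 − 2Q = 0.636364, giving −¼ ln(0.636364) = 0.112996.
d = 0.465778 + 0.112996 = 0.578774.

0.5788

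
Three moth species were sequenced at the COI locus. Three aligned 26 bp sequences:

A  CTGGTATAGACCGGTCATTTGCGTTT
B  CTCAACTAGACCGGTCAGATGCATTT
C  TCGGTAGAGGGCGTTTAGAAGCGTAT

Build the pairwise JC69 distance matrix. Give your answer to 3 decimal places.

d(A,B) = 0.334, d(A,C) = 0.623, d(B,C) = 0.949

A–B: 7/26 sites differ → p ≈ 0.269231, d = −0.75 ln(1 − 0.358975) = 0.333515 ≈ 0.334.
A–C: 11/26 sites differ → p ≈ 0.423077, d = −0.75 ln(1 − 0.564103) = 0.622762 ≈ 0.623.
B–C: 14/26 sites differ → p ≈ 0.538462, d = −0.75 ln(1 − 0.717949) = 0.949251 ≈ 0.949.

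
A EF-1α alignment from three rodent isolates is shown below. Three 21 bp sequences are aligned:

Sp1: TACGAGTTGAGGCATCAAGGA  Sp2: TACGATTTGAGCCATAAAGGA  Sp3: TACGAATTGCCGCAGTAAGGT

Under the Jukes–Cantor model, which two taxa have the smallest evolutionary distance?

Sp1 and Sp2

Sp1–Sp2: 3/21 differ, p = 0.143, d = 0.158.
Sp1–Sp3: 6/21 differ, p = 0.286, d = 0.360.
Sp2–Sp3: 7/21 differ, p = 0.333, d = 0.441.
The smallest distance is between Sp1 and Sp2.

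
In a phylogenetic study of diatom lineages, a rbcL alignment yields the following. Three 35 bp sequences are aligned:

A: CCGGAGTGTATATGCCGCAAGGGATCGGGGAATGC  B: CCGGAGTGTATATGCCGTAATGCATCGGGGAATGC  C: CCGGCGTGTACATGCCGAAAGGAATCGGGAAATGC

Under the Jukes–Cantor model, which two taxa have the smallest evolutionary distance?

A and B

A–B: 3/35 differ, p = 0.086, d = 0.091.
A–C: 5/35 differ, p = 0.143, d = 0.158.
B–C: 6/35 differ, p = 0.171, d = 0.195.
The smallest distance is between A and B.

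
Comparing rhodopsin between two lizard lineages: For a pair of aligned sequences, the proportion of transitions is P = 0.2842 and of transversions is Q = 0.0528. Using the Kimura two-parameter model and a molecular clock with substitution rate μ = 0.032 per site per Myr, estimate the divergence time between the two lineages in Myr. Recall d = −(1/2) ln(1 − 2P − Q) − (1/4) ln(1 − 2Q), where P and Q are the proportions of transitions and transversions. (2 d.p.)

Under the Kimura two-parameter model, d = −½ ln(1 − 2P − Q) − ¼ ln(1 − 2Q).
1 − 2P − Q = 0.3788, giving −½ ln(0.3788) = 0.485373.
1 − 2Q = 0.8944, giving −¼ ln(0.8944) = 0.027901.
d = 0.485373 + 0.027901 = 0.513274.
Under a molecular clock d = 2μt, so t = d/(2μ) = 0.513274 / (2 × 0.032) = 8.02 Myr.

8.02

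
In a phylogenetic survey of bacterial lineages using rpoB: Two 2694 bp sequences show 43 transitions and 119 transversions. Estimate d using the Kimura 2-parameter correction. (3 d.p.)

0.063

P = 43/2694 ≈ 0.015961 and Q = 119/2694 ≈ 0.044172.
Under the Kimura two-parameter model, d = −½ ln(1 − 2P − Q) − ¼ ln(1 − 2Q).
1 − 2P − Q = 0.923906, giving −½ ln(0.923906) = 0.039572.
1 − 2Q = 0.911656, giving −¼ ln(0.911656) = 0.023123.
d = 0.039572 + 0.023123 = 0.062695.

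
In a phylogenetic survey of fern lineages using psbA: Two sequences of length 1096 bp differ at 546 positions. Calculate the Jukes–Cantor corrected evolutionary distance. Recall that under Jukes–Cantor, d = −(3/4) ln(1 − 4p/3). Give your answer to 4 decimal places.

0.8185

p = 546/1096 ≈ 0.498175.
d = −(3/4) ln(1 − 4p/3) = −0.75 ln(1 − 0.664233) = −0.75 ln(0.335767)
  = −0.75 × (-1.091338) = 0.818504 substitutions/site.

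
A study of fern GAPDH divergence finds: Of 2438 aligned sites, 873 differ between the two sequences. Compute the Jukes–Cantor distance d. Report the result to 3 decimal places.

0.487

p = 873/2438 ≈ 0.35808.
d = −(3/4) ln(1 − 4p/3) = −0.75 ln(1 − 0.47744) = −0.75 ln(0.52256)
  = −0.75 × (-0.649015) = 0.486761 substitutions/site.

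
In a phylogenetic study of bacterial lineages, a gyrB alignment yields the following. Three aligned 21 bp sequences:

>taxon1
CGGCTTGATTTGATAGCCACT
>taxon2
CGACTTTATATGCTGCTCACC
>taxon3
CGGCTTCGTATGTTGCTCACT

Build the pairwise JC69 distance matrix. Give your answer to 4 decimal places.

d(taxon1,taxon2) = 0.5319, d(taxon1,taxon3) = 0.4408, d(taxon2,taxon3) = 0.2865

taxon1–taxon2: 8/21 sites differ → p ≈ 0.380952, d = −0.75 ln(1 − 0.507936) = 0.531860 ≈ 0.5319.
taxon1–taxon3: 7/21 sites differ → p ≈ 0.333333, d = −0.75 ln(1 − 0.444444) = 0.440839 ≈ 0.4408.
taxon2–taxon3: 5/21 sites differ → p ≈ 0.238095, d = −0.75 ln(1 − 0.31746) = 0.286451 ≈ 0.2865.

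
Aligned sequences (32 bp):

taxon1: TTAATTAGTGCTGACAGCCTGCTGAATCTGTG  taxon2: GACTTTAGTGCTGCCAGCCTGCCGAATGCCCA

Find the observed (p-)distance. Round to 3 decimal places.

The sequences differ at 11 of 32 positions.
p = 11/32 = 0.34375 ≈ 0.344 (to 3 d.p.).

0.344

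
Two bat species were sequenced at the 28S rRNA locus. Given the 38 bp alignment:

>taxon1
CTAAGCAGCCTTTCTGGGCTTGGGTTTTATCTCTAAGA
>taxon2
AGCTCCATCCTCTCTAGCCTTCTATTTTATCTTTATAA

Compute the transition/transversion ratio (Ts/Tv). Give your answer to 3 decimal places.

0.500

Transitions are A↔G and C↔T; transversions are all other mismatches.
Transitions: 5. Transversions: 10.
R = 5/10 = 0.500.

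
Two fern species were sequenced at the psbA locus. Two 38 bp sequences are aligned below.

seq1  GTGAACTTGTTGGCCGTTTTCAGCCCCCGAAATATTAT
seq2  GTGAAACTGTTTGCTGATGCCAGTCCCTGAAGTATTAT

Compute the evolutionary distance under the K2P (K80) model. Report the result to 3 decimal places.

0.332

Of 38 sites, 6 differences are transitions and 4 are transversions, so P = 6/38 ≈ 0.157895 and Q = 4/38 ≈ 0.105263.
Under the Kimura two-parameter model, d = −½ ln(1 − 2P − Q) − ¼ ln(1 − 2Q).
1 − 2P − Q = 0.578947, giving −½ ln(0.578947) = 0.273272.
1 − 2Q = 0.789474, giving −¼ ln(0.789474) = 0.059097.
d = 0.273272 + 0.059097 = 0.332369.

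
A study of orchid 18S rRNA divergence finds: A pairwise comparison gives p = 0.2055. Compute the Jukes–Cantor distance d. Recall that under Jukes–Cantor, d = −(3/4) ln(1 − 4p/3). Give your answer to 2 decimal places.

d = −(3/4) ln(1 − 4p/3) = −0.75 ln(1 − 0.274) = −0.75 ln(0.726)
  = −0.75 × (-0.320205) = 0.240154 substitutions/site.

0.24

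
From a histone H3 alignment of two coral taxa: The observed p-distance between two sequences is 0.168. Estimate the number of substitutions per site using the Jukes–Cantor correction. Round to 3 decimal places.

d = −(3/4) ln(1 − 4p/3) = −0.75 ln(1 − 0.224) = −0.75 ln(0.776)
  = −0.75 × (-0.253603) = 0.190202 substitutions/site.

0.190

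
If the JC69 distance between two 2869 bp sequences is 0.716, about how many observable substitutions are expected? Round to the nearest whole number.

Invert JC69: p = (3/4)(1 − e^(−4d/3)) = 0.75 × (1 − e^(-0.954667)) = 0.75 × (1 − 0.384940) = 0.461295.
Expected differing sites = pL ≈ 0.461295 × 2869 = 1323.455355 ≈ 1323.

1323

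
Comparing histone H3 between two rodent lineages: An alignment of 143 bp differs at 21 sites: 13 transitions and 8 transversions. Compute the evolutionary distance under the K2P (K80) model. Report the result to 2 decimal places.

P = 13/143 ≈ 0.090909 and Q = 8/143 ≈ 0.055944.
Under the Kimura two-parameter model, d = −½ ln(1 − 2P − Q) − ¼ ln(1 − 2Q).
1 − 2P − Q = 0.762238, giving −½ ln(0.762238) = 0.135748.
1 − 2Q = 0.888112, giving −¼ ln(0.888112) = 0.029664.
d = 0.135748 + 0.029664 = 0.165412.

0.17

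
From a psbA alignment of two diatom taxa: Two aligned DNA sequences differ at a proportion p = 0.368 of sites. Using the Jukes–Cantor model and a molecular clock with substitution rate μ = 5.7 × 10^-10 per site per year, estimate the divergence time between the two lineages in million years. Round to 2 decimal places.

d = −(3/4) ln(1 − 4p/3) = −0.75 ln(1 − 0.490667) = −0.75 ln(0.509333)
  = −0.75 × (-0.674653) = 0.505990 substitutions/site.
Under a molecular clock d = 2μt, so t = d/(2μ) = 0.505990 / (2 × 5.7 × 10^-10) = 443.85 million years.

443.85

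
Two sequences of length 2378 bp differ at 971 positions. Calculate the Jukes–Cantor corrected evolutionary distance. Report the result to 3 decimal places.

p = 971/2378 ≈ 0.408326.
d = −(3/4) ln(1 − 4p/3) = −0.75 ln(1 − 0.544435) = −0.75 ln(0.455565)
  = −0.75 × (-0.786217) = 0.589663 substitutions/site.

0.590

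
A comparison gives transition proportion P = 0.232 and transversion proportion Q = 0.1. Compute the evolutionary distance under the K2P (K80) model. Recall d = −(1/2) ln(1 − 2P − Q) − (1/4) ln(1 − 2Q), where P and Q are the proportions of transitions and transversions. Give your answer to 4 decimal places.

0.4708

Under the Kimura two-parameter model, d = −½ ln(1 − 2P − Q) − ¼ ln(1 − 2Q).
1 − 2P − Q = 0.436, giving −½ ln(0.436) = 0.415057.
1 − 2Q = 0.8, giving −¼ ln(0.8) = 0.055786.
d = 0.415057 + 0.055786 = 0.470843.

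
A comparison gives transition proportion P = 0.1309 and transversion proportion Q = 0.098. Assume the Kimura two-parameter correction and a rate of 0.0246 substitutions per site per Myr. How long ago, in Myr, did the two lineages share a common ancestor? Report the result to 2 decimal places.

Under the Kimura two-parameter model, d = −½ ln(1 − 2P − Q) − ¼ ln(1 − 2Q).
1 − 2P − Q = 0.6402, giving −½ ln(0.6402) = 0.222987.
1 − 2Q = 0.804, giving −¼ ln(0.804) = 0.054539.
d = 0.222987 + 0.054539 = 0.277526.
Under a molecular clock d = 2μt, so t = d/(2μ) = 0.277526 / (2 × 0.0246) = 5.64 Myr.

5.64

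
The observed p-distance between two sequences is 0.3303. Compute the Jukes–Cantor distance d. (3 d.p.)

d = −(3/4) ln(1 − 4p/3) = −0.75 ln(1 − 0.4404) = −0.75 ln(0.5596)
  = −0.75 × (-0.580533) = 0.435400 substitutions/site.

0.435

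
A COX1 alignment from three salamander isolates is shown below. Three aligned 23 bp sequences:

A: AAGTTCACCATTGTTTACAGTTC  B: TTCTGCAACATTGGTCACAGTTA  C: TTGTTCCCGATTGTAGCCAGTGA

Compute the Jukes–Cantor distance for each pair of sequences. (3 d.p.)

d(A,B) = 0.467, d(A,C) = 0.553, d(B,C) = 0.650

A–B: 8/23 sites differ → p ≈ 0.347826, d = −0.75 ln(1 − 0.463768) = 0.467391 ≈ 0.467.
A–C: 9/23 sites differ → p ≈ 0.391304, d = −0.75 ln(1 − 0.521739) = 0.553199 ≈ 0.553.
B–C: 10/23 sites differ → p ≈ 0.434783, d = −0.75 ln(1 − 0.579711) = 0.650110 ≈ 0.650.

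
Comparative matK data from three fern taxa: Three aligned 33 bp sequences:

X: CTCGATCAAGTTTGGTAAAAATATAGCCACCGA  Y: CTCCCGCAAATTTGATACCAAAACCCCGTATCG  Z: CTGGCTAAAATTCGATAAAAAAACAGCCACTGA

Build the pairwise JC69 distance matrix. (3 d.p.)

d(X,Y) = 0.871, d(X,Z) = 0.339, d(Y,Z) = 0.625

X–Y: 17/33 sites differ → p ≈ 0.515152, d = −0.75 ln(1 − 0.686869) = 0.870850 ≈ 0.871.
X–Z: 9/33 sites differ → p ≈ 0.272727, d = −0.75 ln(1 − 0.363636) = 0.338988 ≈ 0.339.
Y–Z: 14/33 sites differ → p ≈ 0.424242, d = −0.75 ln(1 − 0.565656) = 0.625439 ≈ 0.625.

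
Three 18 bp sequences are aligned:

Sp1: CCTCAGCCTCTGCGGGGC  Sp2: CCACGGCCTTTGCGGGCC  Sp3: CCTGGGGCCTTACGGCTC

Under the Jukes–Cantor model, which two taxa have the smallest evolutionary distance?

Sp1 and Sp2

Sp1–Sp2: 4/18 differ, p = 0.222, d = 0.264.
Sp1–Sp3: 8/18 differ, p = 0.444, d = 0.673.
Sp2–Sp3: 7/18 differ, p = 0.389, d = 0.548.
The smallest distance is between Sp1 and Sp2.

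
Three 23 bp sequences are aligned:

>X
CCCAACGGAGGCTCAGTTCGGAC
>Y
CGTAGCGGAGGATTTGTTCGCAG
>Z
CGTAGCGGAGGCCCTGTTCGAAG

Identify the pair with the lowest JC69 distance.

X–Y: 8/23 differ, p = 0.348, d = 0.467.
X–Z: 7/23 differ, p = 0.304, d = 0.390.
Y–Z: 4/23 differ, p = 0.174, d = 0.198.
The smallest distance is between Y and Z.

Y and Z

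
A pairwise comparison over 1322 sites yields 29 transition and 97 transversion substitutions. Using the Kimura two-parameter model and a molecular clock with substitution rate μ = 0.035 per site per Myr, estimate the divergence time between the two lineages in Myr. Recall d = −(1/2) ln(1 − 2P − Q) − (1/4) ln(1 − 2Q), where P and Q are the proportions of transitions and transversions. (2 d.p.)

1.46

P = 29/1322 ≈ 0.021936 and Q = 97/1322 ≈ 0.073374.
Under the Kimura two-parameter model, d = −½ ln(1 − 2P − Q) − ¼ ln(1 − 2Q).
1 − 2P − Q = 0.882754, giving −½ ln(0.882754) = 0.062354.
1 − 2Q = 0.853252, giving −¼ ln(0.853252) = 0.039675.
d = 0.062354 + 0.039675 = 0.102029.
Under a molecular clock d = 2μt, so t = d/(2μ) = 0.102029 / (2 × 0.035) = 1.46 Myr.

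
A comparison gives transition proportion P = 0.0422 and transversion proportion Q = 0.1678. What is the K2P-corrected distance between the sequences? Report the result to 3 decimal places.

0.248

Under the Kimura two-parameter model, d = −½ ln(1 − 2P − Q) − ¼ ln(1 − 2Q).
1 − 2P − Q = 0.7478, giving −½ ln(0.7478) = 0.145310.
1 − 2Q = 0.6644, giving −¼ ln(0.6644) = 0.102218.
d = 0.145310 + 0.102218 = 0.247528.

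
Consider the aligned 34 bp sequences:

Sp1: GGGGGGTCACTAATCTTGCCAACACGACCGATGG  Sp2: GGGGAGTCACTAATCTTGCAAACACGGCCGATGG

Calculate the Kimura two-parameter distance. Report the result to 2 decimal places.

Of 34 sites, 2 differences are transitions and 1 are transversions, so P = 2/34 ≈ 0.058824 and Q = 1/34 ≈ 0.029412.
Under the Kimura two-parameter model, d = −½ ln(1 − 2P − Q) − ¼ ln(1 − 2Q).
1 − 2P − Q = 0.85294, giving −½ ln(0.85294) = 0.079533.
1 − 2Q = 0.941176, giving −¼ ln(0.941176) = 0.015156.
d = 0.079533 + 0.015156 = 0.094689.

0.09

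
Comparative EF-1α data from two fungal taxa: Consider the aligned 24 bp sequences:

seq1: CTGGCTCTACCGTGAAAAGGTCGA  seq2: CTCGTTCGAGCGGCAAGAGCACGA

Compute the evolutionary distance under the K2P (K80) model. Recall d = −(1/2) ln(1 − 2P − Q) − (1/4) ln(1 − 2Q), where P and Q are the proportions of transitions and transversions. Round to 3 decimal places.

0.525

Of 24 sites, 2 differences are transitions and 7 are transversions, so P = 2/24 ≈ 0.083333 and Q = 7/24 ≈ 0.291667.
Under the Kimura two-parameter model, d = −½ ln(1 − 2P − Q) − ¼ ln(1 − 2Q).
1 − 2P − Q = 0.541667, giving −½ ln(0.541667) = 0.306552.
1 − 2Q = 0.416666, giving −¼ ln(0.416666) = 0.218868.
d = 0.306552 + 0.218868 = 0.525420.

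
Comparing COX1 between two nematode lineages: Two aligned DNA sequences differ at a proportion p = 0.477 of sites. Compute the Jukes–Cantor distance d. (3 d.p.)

0.758

d = −(3/4) ln(1 − 4p/3) = −0.75 ln(1 − 0.636) = −0.75 ln(0.364)
  = −0.75 × (-1.010601) = 0.757951 substitutions/site.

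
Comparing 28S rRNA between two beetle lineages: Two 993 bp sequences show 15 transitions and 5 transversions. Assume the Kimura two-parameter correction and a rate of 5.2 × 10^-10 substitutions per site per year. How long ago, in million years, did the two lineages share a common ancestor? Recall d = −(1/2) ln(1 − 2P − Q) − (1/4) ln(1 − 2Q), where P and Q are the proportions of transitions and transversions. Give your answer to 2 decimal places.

P = 15/993 ≈ 0.015106 and Q = 5/993 ≈ 0.005035.
Under the Kimura two-parameter model, d = −½ ln(1 − 2P − Q) − ¼ ln(1 − 2Q).
1 − 2P − Q = 0.964753, giving −½ ln(0.964753) = 0.017942.
1 − 2Q = 0.98993, giving −¼ ln(0.98993) = 0.002530.
d = 0.017942 + 0.002530 = 0.020472.
Under a molecular clock d = 2μt, so t = d/(2μ) = 0.020472 / (2 × 5.2 × 10^-10) = 19.68 million years.

19.68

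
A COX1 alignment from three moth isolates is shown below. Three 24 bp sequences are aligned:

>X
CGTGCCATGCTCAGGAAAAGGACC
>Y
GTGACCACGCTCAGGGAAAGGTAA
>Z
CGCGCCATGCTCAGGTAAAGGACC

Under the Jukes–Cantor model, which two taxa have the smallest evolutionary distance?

X–Y: 9/24 differ, p = 0.375, d = 0.520.
X–Z: 2/24 differ, p = 0.083, d = 0.088.
Y–Z: 9/24 differ, p = 0.375, d = 0.520.
The smallest distance is between X and Z.

X and Z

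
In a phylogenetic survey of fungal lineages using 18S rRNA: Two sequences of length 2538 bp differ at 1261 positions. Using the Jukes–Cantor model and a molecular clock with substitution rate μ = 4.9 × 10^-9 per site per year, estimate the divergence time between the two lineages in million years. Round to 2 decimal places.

p = 1261/2538 ≈ 0.496848.
d = −(3/4) ln(1 − 4p/3) = −0.75 ln(1 − 0.662464) = −0.75 ln(0.337536)
  = −0.75 × (-1.086083) = 0.814562 substitutions/site.
Under a molecular clock d = 2μt, so t = d/(2μ) = 0.814562 / (2 × 4.9 × 10^-9) = 83.12 million years.

83.12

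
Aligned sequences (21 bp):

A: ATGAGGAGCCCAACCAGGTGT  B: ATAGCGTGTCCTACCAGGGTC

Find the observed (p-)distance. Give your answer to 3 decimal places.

The sequences differ at 9 of 21 positions (sites 3, 4, 5, 7, 9, 12, 19, 20, 21).
p = 9/21 = 0.428571… ≈ 0.429 (to 3 d.p.).

0.429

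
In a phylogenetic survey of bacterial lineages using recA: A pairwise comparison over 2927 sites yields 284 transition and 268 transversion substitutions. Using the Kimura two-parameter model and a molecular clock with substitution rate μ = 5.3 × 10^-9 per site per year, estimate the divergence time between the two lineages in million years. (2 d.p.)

P = 284/2927 ≈ 0.097028 and Q = 268/2927 ≈ 0.091561.
Under the Kimura two-parameter model, d = −½ ln(1 − 2P − Q) − ¼ ln(1 − 2Q).
1 − 2P − Q = 0.714383, giving −½ ln(0.714383) = 0.168168.
1 − 2Q = 0.816878, giving −¼ ln(0.816878) = 0.050566.
d = 0.168168 + 0.050566 = 0.218734.
Under a molecular clock d = 2μt, so t = d/(2μ) = 0.218734 / (2 × 5.3 × 10^-9) = 20.64 million years.

20.64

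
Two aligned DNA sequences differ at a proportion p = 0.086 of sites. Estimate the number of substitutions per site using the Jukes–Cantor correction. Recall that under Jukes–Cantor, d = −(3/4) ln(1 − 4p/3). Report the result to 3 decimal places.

0.091

d = −(3/4) ln(1 − 4p/3) = −0.75 ln(1 − 0.114667) = −0.75 ln(0.885333)
  = −0.75 × (-0.121791) = 0.091343 substitutions/site.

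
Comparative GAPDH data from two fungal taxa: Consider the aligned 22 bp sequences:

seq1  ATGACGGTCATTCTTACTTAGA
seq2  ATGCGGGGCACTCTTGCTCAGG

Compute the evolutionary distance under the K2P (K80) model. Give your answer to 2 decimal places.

0.43

Of 22 sites, 4 differences are transitions and 3 are transversions, so P = 4/22 ≈ 0.181818 and Q = 3/22 ≈ 0.136364.
Under the Kimura two-parameter model, d = −½ ln(1 − 2P − Q) − ¼ ln(1 − 2Q).
1 − 2P − Q = 0.5, giving −½ ln(0.5) = 0.346574.
1 − 2Q = 0.727272, giving −¼ ln(0.727272) = 0.079614.
d = 0.346574 + 0.079614 = 0.426188.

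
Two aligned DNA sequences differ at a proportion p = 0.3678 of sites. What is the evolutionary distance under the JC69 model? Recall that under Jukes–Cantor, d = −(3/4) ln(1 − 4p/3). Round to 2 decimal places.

0.51

d = −(3/4) ln(1 − 4p/3) = −0.75 ln(1 − 0.4904) = −0.75 ln(0.5096)
  = −0.75 × (-0.674129) = 0.505597 substitutions/site.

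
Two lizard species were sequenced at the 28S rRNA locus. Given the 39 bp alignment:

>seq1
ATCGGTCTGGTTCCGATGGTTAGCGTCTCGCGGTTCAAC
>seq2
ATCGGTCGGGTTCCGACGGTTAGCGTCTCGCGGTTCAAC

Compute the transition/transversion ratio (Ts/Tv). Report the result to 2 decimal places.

1.00

Transitions are A↔G and C↔T; transversions are all other mismatches.
Transitions: 1. Transversions: 1.
R = 1/1 = 1.00.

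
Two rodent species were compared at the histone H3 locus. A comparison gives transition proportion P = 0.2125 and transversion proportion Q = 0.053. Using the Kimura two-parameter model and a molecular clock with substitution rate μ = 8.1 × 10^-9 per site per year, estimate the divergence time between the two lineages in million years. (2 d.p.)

Under the Kimura two-parameter model, d = −½ ln(1 − 2P − Q) − ¼ ln(1 − 2Q).
1 − 2P − Q = 0.522, giving −½ ln(0.522) = 0.325044.
1 − 2Q = 0.894, giving −¼ ln(0.894) = 0.028012.
d = 0.325044 + 0.028012 = 0.353056.
Under a molecular clock d = 2μt, so t = d/(2μ) = 0.353056 / (2 × 8.1 × 10^-9) = 21.79 million years.

21.79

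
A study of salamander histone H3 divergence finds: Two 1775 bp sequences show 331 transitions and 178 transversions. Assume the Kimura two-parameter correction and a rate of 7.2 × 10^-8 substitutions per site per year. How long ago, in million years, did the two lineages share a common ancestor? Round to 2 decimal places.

P = 331/1775 ≈ 0.186479 and Q = 178/1775 ≈ 0.100282.
Under the Kimura two-parameter model, d = −½ ln(1 − 2P − Q) − ¼ ln(1 − 2Q).
1 − 2P − Q = 0.52676, giving −½ ln(0.52676) = 0.320505.
1 − 2Q = 0.799436, giving −¼ ln(0.799436) = 0.055962.
d = 0.320505 + 0.055962 = 0.376467.
Under a molecular clock d = 2μt, so t = d/(2μ) = 0.376467 / (2 × 7.2 × 10^-8) = 2.61 million years.

2.61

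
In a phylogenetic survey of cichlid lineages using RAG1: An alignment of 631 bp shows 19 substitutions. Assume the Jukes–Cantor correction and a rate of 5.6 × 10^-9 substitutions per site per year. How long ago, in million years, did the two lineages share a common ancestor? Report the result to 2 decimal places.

2.74

p = 19/631 ≈ 0.030111.
d = −(3/4) ln(1 − 4p/3) = −0.75 ln(1 − 0.040148) = −0.75 ln(0.959852)
  = −0.75 × (-0.040976) = 0.030732 substitutions/site.
Under a molecular clock d = 2μt, so t = d/(2μ) = 0.030732 / (2 × 5.6 × 10^-9) = 2.74 million years.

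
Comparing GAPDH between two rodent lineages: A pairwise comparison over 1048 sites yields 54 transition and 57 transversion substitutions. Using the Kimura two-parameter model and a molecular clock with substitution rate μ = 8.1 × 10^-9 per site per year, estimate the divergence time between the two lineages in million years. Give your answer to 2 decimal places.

P = 54/1048 ≈ 0.051527 and Q = 57/1048 ≈ 0.054389.
Under the Kimura two-parameter model, d = −½ ln(1 − 2P − Q) − ¼ ln(1 − 2Q).
1 − 2P − Q = 0.842557, giving −½ ln(0.842557) = 0.085657.
1 − 2Q = 0.891222, giving −¼ ln(0.891222) = 0.028790.
d = 0.085657 + 0.028790 = 0.114447.
Under a molecular clock d = 2μt, so t = d/(2μ) = 0.114447 / (2 × 8.1 × 10^-9) = 7.06 million years.

7.06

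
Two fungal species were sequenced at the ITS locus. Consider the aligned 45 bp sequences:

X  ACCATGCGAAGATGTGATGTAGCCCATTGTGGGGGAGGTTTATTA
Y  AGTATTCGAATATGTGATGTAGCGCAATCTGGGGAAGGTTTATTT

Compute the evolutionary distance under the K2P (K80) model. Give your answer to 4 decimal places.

0.2333

Of 45 sites, 2 differences are transitions and 7 are transversions, so P = 2/45 ≈ 0.044444 and Q = 7/45 ≈ 0.155556.
Under the Kimura two-parameter model, d = −½ ln(1 − 2P − Q) − ¼ ln(1 − 2Q).
1 − 2P − Q = 0.755556, giving −½ ln(0.755556) = 0.140151.
1 − 2Q = 0.688888, giving −¼ ln(0.688888) = 0.093169.
d = 0.140151 + 0.093169 = 0.233320.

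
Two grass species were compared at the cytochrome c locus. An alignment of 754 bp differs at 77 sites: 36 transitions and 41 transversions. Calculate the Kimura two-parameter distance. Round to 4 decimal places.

0.1100

P = 36/754 ≈ 0.047745 and Q = 41/754 ≈ 0.054377.
Under the Kimura two-parameter model, d = −½ ln(1 − 2P − Q) − ¼ ln(1 − 2Q).
1 − 2P − Q = 0.850133, giving −½ ln(0.850133) = 0.081181.
1 − 2Q = 0.891246, giving −¼ ln(0.891246) = 0.028784.
d = 0.081181 + 0.028784 = 0.109965.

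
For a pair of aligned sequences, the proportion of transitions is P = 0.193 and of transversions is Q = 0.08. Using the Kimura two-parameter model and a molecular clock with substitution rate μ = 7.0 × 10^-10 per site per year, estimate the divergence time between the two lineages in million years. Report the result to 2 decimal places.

255.19

Under the Kimura two-parameter model, d = −½ ln(1 − 2P − Q) − ¼ ln(1 − 2Q).
1 − 2P − Q = 0.534, giving −½ ln(0.534) = 0.313680.
1 − 2Q = 0.84, giving −¼ ln(0.84) = 0.043588.
d = 0.313680 + 0.043588 = 0.357268.
Under a molecular clock d = 2μt, so t = d/(2μ) = 0.357268 / (2 × 7.0 × 10^-10) = 255.19 million years.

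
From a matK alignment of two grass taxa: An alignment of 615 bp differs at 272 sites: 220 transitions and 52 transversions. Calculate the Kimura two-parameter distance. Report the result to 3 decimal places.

0.851

P = 220/615 ≈ 0.357724 and Q = 52/615 ≈ 0.084553.
Under the Kimura two-parameter model, d = −½ ln(1 − 2P − Q) − ¼ ln(1 − 2Q).
1 − 2P − Q = 0.199999, giving −½ ln(0.199999) = 0.804721.
1 − 2Q = 0.830894, giving −¼ ln(0.830894) = 0.046313.
d = 0.804721 + 0.046313 = 0.851034.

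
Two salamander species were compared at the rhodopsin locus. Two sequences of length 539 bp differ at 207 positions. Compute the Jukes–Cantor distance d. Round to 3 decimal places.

0.538

p = 207/539 ≈ 0.384045.
d = −(3/4) ln(1 − 4p/3) = −0.75 ln(1 − 0.51206) = −0.75 ln(0.48794)
  = −0.75 × (-0.717563) = 0.538172 substitutions/site.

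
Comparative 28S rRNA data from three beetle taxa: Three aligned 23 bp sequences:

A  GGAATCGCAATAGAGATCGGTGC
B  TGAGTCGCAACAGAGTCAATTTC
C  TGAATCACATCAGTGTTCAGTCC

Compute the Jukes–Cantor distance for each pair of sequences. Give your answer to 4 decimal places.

A–B: 9/23 sites differ → p ≈ 0.391304, d = −0.75 ln(1 − 0.521739) = 0.553199 ≈ 0.5532.
A–C: 8/23 sites differ → p ≈ 0.347826, d = −0.75 ln(1 − 0.463768) = 0.467391 ≈ 0.4674.
B–C: 8/23 sites differ → p ≈ 0.347826, d = −0.75 ln(1 − 0.463768) = 0.467391 ≈ 0.4674.

d(A,B) = 0.5532, d(A,C) = 0.4674, d(B,C) = 0.4674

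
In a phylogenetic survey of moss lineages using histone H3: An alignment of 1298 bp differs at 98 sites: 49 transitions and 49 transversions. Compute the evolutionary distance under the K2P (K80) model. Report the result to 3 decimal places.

P = 49/1298 ≈ 0.03775 and Q = 49/1298 ≈ 0.03775.
Under the Kimura two-parameter model, d = −½ ln(1 − 2P − Q) − ¼ ln(1 − 2Q).
1 − 2P − Q = 0.88675, giving −½ ln(0.88675) = 0.060096.
1 − 2Q = 0.9245, giving −¼ ln(0.9245) = 0.019626.
d = 0.060096 + 0.019626 = 0.079722.

0.080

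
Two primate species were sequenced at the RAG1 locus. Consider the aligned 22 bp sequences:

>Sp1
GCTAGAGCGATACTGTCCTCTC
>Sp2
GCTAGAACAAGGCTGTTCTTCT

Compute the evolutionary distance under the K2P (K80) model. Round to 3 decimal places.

Of 22 sites, 7 differences are transitions and 1 are transversions, so P = 7/22 ≈ 0.318182 and Q = 1/22 ≈ 0.045455.
Under the Kimura two-parameter model, d = −½ ln(1 − 2P − Q) − ¼ ln(1 − 2Q).
1 − 2P − Q = 0.318181, giving −½ ln(0.318181) = 0.572567.
1 − 2Q = 0.90909, giving −¼ ln(0.90909) = 0.023828.
d = 0.572567 + 0.023828 = 0.596395.

0.596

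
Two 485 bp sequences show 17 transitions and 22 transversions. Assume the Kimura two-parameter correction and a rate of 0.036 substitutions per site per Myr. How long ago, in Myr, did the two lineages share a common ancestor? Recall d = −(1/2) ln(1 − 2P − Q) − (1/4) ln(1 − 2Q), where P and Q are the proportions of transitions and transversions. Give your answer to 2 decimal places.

P = 17/485 ≈ 0.035052 and Q = 22/485 ≈ 0.045361.
Under the Kimura two-parameter model, d = −½ ln(1 − 2P − Q) − ¼ ln(1 − 2Q).
1 − 2P − Q = 0.884535, giving −½ ln(0.884535) = 0.061347.
1 − 2Q = 0.909278, giving −¼ ln(0.909278) = 0.023776.
d = 0.061347 + 0.023776 = 0.085123.
Under a molecular clock d = 2μt, so t = d/(2μ) = 0.085123 / (2 × 0.036) = 1.18 Myr.

1.18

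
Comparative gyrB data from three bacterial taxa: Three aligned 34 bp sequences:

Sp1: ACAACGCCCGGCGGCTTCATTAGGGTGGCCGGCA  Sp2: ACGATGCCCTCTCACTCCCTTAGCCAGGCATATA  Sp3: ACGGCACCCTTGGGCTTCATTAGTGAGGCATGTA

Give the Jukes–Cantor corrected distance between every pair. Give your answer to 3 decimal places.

d(Sp1,Sp2) = 0.741, d(Sp1,Sp3) = 0.423, d(Sp2,Sp3) = 0.477

Sp1–Sp2: 16/34 sites differ → p ≈ 0.470588, d = −0.75 ln(1 − 0.627451) = 0.740540 ≈ 0.741.
Sp1–Sp3: 11/34 sites differ → p ≈ 0.323529, d = −0.75 ln(1 − 0.431372) = 0.423397 ≈ 0.423.
Sp2–Sp3: 12/34 sites differ → p ≈ 0.352941, d = −0.75 ln(1 − 0.470588) = 0.476991 ≈ 0.477.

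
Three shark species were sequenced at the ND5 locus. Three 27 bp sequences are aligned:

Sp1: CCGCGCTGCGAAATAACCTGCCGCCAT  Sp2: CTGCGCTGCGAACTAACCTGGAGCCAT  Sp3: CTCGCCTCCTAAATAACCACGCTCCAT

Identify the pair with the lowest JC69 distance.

Sp1–Sp2: 4/27 differ, p = 0.148, d = 0.165.
Sp1–Sp3: 10/27 differ, p = 0.370, d = 0.511.
Sp2–Sp3: 10/27 differ, p = 0.370, d = 0.511.
The smallest distance is between Sp1 and Sp2.

Sp1 and Sp2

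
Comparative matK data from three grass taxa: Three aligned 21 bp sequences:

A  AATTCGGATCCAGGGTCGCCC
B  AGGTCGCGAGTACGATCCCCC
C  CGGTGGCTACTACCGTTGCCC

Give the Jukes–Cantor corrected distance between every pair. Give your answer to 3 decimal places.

d(A,B) = 0.756, d(A,C) = 0.899, d(B,C) = 0.532

A–B: 10/21 sites differ → p ≈ 0.47619, d = −0.75 ln(1 − 0.63492) = 0.755729 ≈ 0.756.
A–C: 11/21 sites differ → p ≈ 0.52381, d = −0.75 ln(1 − 0.698413) = 0.899023 ≈ 0.899.
B–C: 8/21 sites differ → p ≈ 0.380952, d = −0.75 ln(1 − 0.507936) = 0.531860 ≈ 0.532.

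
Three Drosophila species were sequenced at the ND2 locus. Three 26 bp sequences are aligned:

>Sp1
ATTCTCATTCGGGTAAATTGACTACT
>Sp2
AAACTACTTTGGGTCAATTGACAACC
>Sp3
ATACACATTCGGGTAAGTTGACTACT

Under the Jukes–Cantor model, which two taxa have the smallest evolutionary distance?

Sp1 and Sp3

Sp1–Sp2: 8/26 differ, p = 0.308, d = 0.396.
Sp1–Sp3: 3/26 differ, p = 0.115, d = 0.125.
Sp2–Sp3: 9/26 differ, p = 0.346, d = 0.464.
The smallest distance is between Sp1 and Sp3.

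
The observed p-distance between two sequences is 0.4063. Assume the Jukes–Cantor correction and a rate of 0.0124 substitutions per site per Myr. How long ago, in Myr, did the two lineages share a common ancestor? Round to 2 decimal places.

23.60

d = −(3/4) ln(1 − 4p/3) = −0.75 ln(1 − 0.541733) = −0.75 ln(0.458267)
  = −0.75 × (-0.780303) = 0.585227 substitutions/site.
Under a molecular clock d = 2μt, so t = d/(2μ) = 0.585227 / (2 × 0.0124) = 23.60 Myr.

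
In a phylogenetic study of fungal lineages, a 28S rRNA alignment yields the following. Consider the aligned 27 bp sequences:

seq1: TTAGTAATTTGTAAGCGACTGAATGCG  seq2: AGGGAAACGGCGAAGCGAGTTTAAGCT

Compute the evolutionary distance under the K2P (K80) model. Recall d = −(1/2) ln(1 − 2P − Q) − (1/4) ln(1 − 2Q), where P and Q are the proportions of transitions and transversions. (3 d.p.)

0.998

Of 27 sites, 2 differences are transitions and 12 are transversions, so P = 2/27 ≈ 0.074074 and Q = 12/27 ≈ 0.444444.
Under the Kimura two-parameter model, d = −½ ln(1 − 2P − Q) − ¼ ln(1 − 2Q).
1 − 2P − Q = 0.407408, giving −½ ln(0.407408) = 0.448970.
1 − 2Q = 0.111112, giving −¼ ln(0.111112) = 0.549304.
d = 0.448970 + 0.549304 = 0.998274.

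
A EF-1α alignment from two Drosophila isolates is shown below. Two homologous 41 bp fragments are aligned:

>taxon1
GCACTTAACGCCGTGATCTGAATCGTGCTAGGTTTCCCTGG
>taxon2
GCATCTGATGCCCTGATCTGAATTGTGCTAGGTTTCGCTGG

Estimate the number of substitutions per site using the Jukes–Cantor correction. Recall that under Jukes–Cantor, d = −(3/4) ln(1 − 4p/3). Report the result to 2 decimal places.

The sequences differ at 7 of 41 sites (4, 5, 7, 9, 13, 24, 37), so p = 7/41 ≈ 0.170732.
d = −(3/4) ln(1 − 4p/3) = −0.75 ln(1 − 0.227643) = −0.75 ln(0.772357)
  = −0.75 × (-0.258308) = 0.193731 substitutions/site.

0.19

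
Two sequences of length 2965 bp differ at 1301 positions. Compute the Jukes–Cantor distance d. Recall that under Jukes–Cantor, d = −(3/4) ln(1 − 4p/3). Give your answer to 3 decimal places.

p = 1301/2965 ≈ 0.438786.
d = −(3/4) ln(1 − 4p/3) = −0.75 ln(1 − 0.585048) = −0.75 ln(0.414952)
  = −0.75 × (-0.879592) = 0.659694 substitutions/site.

0.660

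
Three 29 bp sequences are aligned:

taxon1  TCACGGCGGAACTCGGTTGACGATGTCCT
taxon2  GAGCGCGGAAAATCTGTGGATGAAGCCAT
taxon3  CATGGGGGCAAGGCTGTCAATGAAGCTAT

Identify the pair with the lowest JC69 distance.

taxon1–taxon2: 13/29 differ, p = 0.448, d = 0.683.
taxon1–taxon3: 16/29 differ, p = 0.552, d = 0.998.
taxon2–taxon3: 10/29 differ, p = 0.345, d = 0.462.
The smallest distance is between taxon2 and taxon3.

taxon2 and taxon3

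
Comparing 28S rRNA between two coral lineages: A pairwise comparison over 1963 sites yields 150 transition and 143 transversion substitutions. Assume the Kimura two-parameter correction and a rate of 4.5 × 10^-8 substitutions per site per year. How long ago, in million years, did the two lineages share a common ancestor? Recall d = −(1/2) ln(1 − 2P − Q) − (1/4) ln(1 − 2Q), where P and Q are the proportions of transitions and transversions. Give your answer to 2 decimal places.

1.86

P = 150/1963 ≈ 0.076414 and Q = 143/1963 ≈ 0.072848.
Under the Kimura two-parameter model, d = −½ ln(1 − 2P − Q) − ¼ ln(1 − 2Q).
1 − 2P − Q = 0.774324, giving −½ ln(0.774324) = 0.127882.
1 − 2Q = 0.854304, giving −¼ ln(0.854304) = 0.039367.
d = 0.127882 + 0.039367 = 0.167249.
Under a molecular clock d = 2μt, so t = d/(2μ) = 0.167249 / (2 × 4.5 × 10^-8) = 1.86 million years.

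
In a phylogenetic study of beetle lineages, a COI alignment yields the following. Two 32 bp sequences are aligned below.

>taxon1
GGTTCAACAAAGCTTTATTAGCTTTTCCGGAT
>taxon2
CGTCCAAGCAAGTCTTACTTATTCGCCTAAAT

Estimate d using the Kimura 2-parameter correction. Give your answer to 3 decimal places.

Of 32 sites, 11 differences are transitions and 5 are transversions, so P = 11/32 = 0.34375 and Q = 5/32 = 0.15625.
Under the Kimura two-parameter model, d = −½ ln(1 − 2P − Q) − ¼ ln(1 − 2Q).
1 − 2P − Q = 0.15625, giving −½ ln(0.15625) = 0.928149.
1 − 2Q = 0.6875, giving −¼ ln(0.6875) = 0.093673.
d = 0.928149 + 0.093673 = 1.021822.

1.022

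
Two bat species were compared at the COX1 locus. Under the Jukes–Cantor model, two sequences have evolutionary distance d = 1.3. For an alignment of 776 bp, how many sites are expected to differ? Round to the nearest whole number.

Invert JC69: p = (3/4)(1 − e^(−4d/3)) = 0.75 × (1 − e^(-1.733333)) = 0.75 × (1 − 0.176695) = 0.617479.
Expected differing sites = pL ≈ 0.617479 × 776 = 479.163704 ≈ 479.

479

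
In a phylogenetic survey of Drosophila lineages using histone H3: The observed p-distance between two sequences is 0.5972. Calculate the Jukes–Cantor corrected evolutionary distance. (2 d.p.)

1.19

d = −(3/4) ln(1 − 4p/3) = −0.75 ln(1 − 0.796267) = −0.75 ln(0.203733)
  = −0.75 × (-1.590945) = 1.193209 substitutions/site.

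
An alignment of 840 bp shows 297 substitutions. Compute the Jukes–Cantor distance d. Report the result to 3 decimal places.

p = 297/840 ≈ 0.353571.
d = −(3/4) ln(1 − 4p/3) = −0.75 ln(1 − 0.471428) = −0.75 ln(0.528572)
  = −0.75 × (-0.637576) = 0.478182 substitutions/site.

0.478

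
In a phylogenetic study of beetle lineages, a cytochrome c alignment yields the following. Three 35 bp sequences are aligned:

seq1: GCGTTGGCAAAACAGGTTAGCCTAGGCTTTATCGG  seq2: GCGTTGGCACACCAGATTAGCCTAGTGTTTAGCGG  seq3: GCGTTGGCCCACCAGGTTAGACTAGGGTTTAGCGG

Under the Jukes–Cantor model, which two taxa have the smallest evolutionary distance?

seq2 and seq3

seq1–seq2: 6/35 differ, p = 0.171, d = 0.195.
seq1–seq3: 6/35 differ, p = 0.171, d = 0.195.
seq2–seq3: 4/35 differ, p = 0.114, d = 0.124.
The smallest distance is between seq2 and seq3.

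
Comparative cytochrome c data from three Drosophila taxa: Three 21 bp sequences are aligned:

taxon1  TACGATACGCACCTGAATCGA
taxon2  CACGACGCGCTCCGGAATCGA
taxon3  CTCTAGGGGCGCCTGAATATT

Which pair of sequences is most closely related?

taxon1–taxon2: 5/21 differ, p = 0.238, d = 0.286.
taxon1–taxon3: 10/21 differ, p = 0.476, d = 0.756.
taxon2–taxon3: 9/21 differ, p = 0.429, d = 0.635.
The smallest distance is between taxon1 and taxon2.

taxon1 and taxon2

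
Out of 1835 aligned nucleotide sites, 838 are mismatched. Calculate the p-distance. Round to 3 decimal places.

0.457

p = 838/1835 = 0.456675… ≈ 0.457 (to 3 d.p.).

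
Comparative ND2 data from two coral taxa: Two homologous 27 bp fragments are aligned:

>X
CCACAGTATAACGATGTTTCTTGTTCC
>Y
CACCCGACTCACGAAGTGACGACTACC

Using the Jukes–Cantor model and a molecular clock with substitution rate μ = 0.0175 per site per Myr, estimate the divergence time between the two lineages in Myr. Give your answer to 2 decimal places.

The sequences differ at 13 of 27 sites, so p = 13/27 ≈ 0.481481.
d = −(3/4) ln(1 − 4p/3) = −0.75 ln(1 − 0.641975) = −0.75 ln(0.358025)
  = −0.75 × (-1.027152) = 0.770364 substitutions/site.
Under a molecular clock d = 2μt, so t = d/(2μ) = 0.770364 / (2 × 0.0175) = 22.01 Myr.

22.01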